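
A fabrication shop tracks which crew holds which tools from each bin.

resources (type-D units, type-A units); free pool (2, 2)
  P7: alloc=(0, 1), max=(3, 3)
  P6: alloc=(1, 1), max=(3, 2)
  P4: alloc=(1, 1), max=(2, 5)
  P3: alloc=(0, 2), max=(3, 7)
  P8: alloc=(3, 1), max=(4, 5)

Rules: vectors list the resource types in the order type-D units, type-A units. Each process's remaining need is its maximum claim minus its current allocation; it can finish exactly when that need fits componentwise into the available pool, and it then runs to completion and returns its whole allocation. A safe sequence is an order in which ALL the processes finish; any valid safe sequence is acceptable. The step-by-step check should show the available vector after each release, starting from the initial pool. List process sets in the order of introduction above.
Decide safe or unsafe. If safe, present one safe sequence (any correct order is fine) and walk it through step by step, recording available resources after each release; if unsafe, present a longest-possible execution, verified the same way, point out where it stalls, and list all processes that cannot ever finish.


SAFE — a valid safe sequence is P6, P7, P4, P8, P3.
Key observation: P6 is the earliest step where a requested resource binds exactly: need (2, 1), pool (2, 2) at its turn.
Verifying each step:
  pool = (2, 2)
  run P6 (needs (2, 1), free (2, 2)); after release of (1, 1) the pool is (3, 3)
  run P7 (needs (3, 2), free (3, 3)); after release of (0, 1) the pool is (3, 4)
  run P4 (needs (1, 4), free (3, 4)); after release of (1, 1) the pool is (4, 5)
  run P8 (needs (1, 4), free (4, 5)); after release of (3, 1) the pool is (7, 6)
  run P3 (needs (3, 5), free (7, 6)); after release of (0, 2) the pool is (7, 8)


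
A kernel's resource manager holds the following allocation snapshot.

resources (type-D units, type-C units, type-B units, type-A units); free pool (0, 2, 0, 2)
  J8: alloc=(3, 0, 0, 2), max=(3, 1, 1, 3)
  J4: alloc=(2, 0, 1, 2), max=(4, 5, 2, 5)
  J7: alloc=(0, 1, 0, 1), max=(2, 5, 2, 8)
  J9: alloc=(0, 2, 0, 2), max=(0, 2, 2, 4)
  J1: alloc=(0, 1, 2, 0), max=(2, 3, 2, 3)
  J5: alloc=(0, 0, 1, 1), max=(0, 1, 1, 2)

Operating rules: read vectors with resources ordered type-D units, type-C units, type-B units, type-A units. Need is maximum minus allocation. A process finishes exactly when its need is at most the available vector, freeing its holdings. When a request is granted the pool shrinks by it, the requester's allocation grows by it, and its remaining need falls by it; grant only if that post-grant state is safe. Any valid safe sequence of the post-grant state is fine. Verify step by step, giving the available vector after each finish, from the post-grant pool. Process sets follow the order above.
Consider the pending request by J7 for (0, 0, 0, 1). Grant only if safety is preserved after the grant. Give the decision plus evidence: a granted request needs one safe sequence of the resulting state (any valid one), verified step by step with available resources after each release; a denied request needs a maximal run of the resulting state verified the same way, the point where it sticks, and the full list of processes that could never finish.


GRANT — the state after the grant stays safe, e.g. via J5, J8, J1, J9, J4, J7.
Key observation: even at the reduced pool (0, 2, 0, 1), J5 fits immediately, so safety survives the grant.
Check on the post-grant state, step by step:
  pool = (0, 2, 0, 1)
  J5 needs (0, 1, 0, 1) <= (0, 2, 0, 1) -> finishes; pool += (0, 0, 1, 1) = (0, 2, 1, 2)
  J8 needs (0, 1, 1, 1) <= (0, 2, 1, 2) -> finishes; pool += (3, 0, 0, 2) = (3, 2, 1, 4)
  J1 needs (2, 2, 0, 3) <= (3, 2, 1, 4) -> finishes; pool += (0, 1, 2, 0) = (3, 3, 3, 4)
  J9 needs (0, 0, 2, 2) <= (3, 3, 3, 4) -> finishes; pool += (0, 2, 0, 2) = (3, 5, 3, 6)
  J4 needs (2, 5, 1, 3) <= (3, 5, 3, 6) -> finishes; pool += (2, 0, 1, 2) = (5, 5, 4, 8)
  J7 needs (2, 4, 2, 6) <= (5, 5, 4, 8) -> finishes; pool += (0, 1, 0, 2) = (5, 6, 4, 10)


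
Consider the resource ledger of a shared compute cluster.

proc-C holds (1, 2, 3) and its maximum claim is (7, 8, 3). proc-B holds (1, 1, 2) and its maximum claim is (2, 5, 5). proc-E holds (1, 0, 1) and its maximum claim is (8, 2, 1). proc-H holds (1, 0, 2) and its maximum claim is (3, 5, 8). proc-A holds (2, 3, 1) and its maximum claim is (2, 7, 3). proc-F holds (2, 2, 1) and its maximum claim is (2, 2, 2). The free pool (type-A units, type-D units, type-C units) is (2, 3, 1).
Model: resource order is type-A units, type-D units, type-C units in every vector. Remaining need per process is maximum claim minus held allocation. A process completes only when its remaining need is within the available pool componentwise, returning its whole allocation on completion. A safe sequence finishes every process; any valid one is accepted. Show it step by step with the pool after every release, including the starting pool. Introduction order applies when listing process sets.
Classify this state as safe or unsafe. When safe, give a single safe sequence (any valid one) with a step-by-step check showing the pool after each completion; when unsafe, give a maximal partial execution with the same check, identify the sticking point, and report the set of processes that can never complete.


SAFE. One safe sequence: proc-F, proc-A, proc-B, proc-E, proc-H, proc-C.
Key observation: the first exact fit in this order is proc-F — it needs (0, 0, 1) with (2, 3, 1) free, meeting a requested resource to the last unit.
Step-by-step check:
  pool = (2, 3, 1)
  proc-F: need (0, 0, 1) fits (2, 3, 1); releases (2, 2, 1), pool now (4, 5, 2)
  proc-A: need (0, 4, 2) fits (4, 5, 2); releases (2, 3, 1), pool now (6, 8, 3)
  proc-B: need (1, 4, 3) fits (6, 8, 3); releases (1, 1, 2), pool now (7, 9, 5)
  proc-E: need (7, 2, 0) fits (7, 9, 5); releases (1, 0, 1), pool now (8, 9, 6)
  proc-H: need (2, 5, 6) fits (8, 9, 6); releases (1, 0, 2), pool now (9, 9, 8)
  proc-C: need (6, 6, 0) fits (9, 9, 8); releases (1, 2, 3), pool now (10, 11, 11)


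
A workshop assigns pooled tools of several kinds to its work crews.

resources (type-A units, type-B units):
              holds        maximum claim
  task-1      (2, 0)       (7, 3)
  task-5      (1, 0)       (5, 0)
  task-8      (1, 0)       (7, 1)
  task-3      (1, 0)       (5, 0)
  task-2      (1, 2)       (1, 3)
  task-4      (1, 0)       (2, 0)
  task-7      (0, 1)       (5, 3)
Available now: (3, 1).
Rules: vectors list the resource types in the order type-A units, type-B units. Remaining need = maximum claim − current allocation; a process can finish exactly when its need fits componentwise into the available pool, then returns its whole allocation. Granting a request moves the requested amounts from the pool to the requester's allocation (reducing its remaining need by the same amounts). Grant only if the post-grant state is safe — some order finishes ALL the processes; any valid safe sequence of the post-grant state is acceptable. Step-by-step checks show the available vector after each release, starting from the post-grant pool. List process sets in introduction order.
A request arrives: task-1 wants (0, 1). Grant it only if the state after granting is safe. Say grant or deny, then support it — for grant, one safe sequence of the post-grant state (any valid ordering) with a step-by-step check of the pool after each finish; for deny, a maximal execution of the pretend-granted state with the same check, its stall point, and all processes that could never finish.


DENY: after the grant no complete ordering would exist.
Key observation: no order helps: past task-4, task-5, task-3, the free pool tops out at (6, 0), below what each blocked process needs in type-B units.
After a pretend grant, a maximal execution: task-4, task-5, task-3 — then nothing else fits. Verifying each step:
  pool = (3, 0)
  task-4: need (1, 0) fits (3, 0); releases (1, 0), pool now (4, 0)
  task-5: need (4, 0) fits (4, 0); releases (1, 0), pool now (5, 0)
  task-3: need (4, 0) fits (5, 0); releases (1, 0), pool now (6, 0)
  task-1 cannot run: need (5, 2) vs free (6, 0) (insufficient type-B units)
  task-8 cannot run: need (6, 1) vs free (6, 0) (insufficient type-B units)
  task-2 cannot run: need (0, 1) vs free (6, 0) (insufficient type-B units)
  task-7 cannot run: need (5, 2) vs free (6, 0) (insufficient type-B units)
Post-grant, the permanently blocked set is task-1, task-8, task-2 and task-7.


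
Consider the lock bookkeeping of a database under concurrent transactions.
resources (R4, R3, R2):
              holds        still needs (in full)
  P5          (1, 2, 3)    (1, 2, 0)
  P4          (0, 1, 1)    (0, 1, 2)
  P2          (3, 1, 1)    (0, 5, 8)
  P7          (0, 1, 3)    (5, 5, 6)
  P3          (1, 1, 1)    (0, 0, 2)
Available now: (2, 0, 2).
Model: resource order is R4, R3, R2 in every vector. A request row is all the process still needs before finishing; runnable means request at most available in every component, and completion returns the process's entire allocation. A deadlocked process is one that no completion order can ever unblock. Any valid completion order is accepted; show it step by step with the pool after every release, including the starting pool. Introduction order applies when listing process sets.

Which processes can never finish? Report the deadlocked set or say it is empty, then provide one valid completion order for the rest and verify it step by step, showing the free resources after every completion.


Deadlocked: P2 and P7.
Key observation: no order helps: past P3, P4, P5, the free pool tops out at (4, 4, 7), below what each blocked process needs in R3.
The rest can finish in the order P3, P4, P5. Check, step by step:
  pool = (2, 0, 2)
  P3 needs (0, 0, 2) <= (2, 0, 2) -> finishes; pool += (1, 1, 1) = (3, 1, 3)
  P4 needs (0, 1, 2) <= (3, 1, 3) -> finishes; pool += (0, 1, 1) = (3, 2, 4)
  P5 needs (1, 2, 0) <= (3, 2, 4) -> finishes; pool += (1, 2, 3) = (4, 4, 7)
None of the blocked processes ever fits:
  P2 still needs (0, 5, 8) but only (4, 4, 7) is free — short on R3 and R2
  P7 still needs (5, 5, 6) but only (4, 4, 7) is free — short on R4 and R3


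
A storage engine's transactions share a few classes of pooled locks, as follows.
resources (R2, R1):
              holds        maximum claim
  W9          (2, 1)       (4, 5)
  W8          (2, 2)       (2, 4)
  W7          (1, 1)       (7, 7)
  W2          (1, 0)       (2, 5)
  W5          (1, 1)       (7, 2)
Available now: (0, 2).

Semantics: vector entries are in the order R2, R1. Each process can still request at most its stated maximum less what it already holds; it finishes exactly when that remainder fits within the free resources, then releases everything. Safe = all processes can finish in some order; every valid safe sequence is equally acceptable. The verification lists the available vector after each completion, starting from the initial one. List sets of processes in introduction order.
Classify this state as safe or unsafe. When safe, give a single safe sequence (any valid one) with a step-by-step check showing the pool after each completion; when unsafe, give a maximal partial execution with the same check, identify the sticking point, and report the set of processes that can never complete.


UNSAFE.
Key observation: R2 is the bottleneck — with W8, W9, W2 done the pool holds (5, 5), short of every remaining need.
A maximal execution: W8, W9, W2 — then nothing else fits. Step-by-step check:
  pool = (0, 2)
  W8: need (0, 2) fits (0, 2); releases (2, 2), pool now (2, 4)
  W9: need (2, 4) fits (2, 4); releases (2, 1), pool now (4, 5)
  W2: need (1, 5) fits (4, 5); releases (1, 0), pool now (5, 5)
  blocked: W7 wants (6, 6), pool (5, 5) — not enough R2 and R1
  blocked: W5 wants (6, 1), pool (5, 5) — not enough R2
Never able to finish: W7 and W5.


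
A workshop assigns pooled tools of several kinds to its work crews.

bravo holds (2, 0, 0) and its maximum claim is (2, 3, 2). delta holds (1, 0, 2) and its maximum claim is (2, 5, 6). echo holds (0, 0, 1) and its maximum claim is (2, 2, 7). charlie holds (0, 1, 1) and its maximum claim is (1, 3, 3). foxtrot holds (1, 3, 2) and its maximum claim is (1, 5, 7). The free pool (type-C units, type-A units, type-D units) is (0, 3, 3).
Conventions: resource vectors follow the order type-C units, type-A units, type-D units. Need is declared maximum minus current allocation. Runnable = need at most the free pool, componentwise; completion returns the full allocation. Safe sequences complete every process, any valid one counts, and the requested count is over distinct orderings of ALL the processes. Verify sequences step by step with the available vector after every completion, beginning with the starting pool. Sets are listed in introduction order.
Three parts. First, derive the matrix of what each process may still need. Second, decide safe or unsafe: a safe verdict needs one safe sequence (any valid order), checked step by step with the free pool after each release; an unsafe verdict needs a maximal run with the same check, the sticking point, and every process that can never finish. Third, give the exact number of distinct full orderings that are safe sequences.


(1) Remaining need (order type-C units, type-A units, type-D units):
  bravo: (0, 3, 2)
  delta: (1, 5, 4)
  echo: (2, 2, 6)
  charlie: (1, 2, 2)
  foxtrot: (0, 2, 5)
(2) The state is UNSAFE.
Key observation: after bravo, charlie the pool peaks at (2, 4, 4), and each blocked process is short somewhere: delta on type-A units; echo on type-D units; foxtrot on type-D units.
A maximal execution: bravo, charlie — then nothing else fits. Walking it through:
  pool = (0, 3, 3)
  bravo needs (0, 3, 2) <= (0, 3, 3) -> finishes; pool += (2, 0, 0) = (2, 3, 3)
  charlie needs (1, 2, 2) <= (2, 3, 3) -> finishes; pool += (0, 1, 1) = (2, 4, 4)
  delta still needs (1, 5, 4) but only (2, 4, 4) is free — short on type-A units
  echo still needs (2, 2, 6) but only (2, 4, 4) is free — short on type-D units
  foxtrot still needs (0, 2, 5) but only (2, 4, 4) is free — short on type-D units
Permanently blocked: delta, echo and foxtrot.
(3) Exactly 0 of the possible complete orderings are safe sequences.


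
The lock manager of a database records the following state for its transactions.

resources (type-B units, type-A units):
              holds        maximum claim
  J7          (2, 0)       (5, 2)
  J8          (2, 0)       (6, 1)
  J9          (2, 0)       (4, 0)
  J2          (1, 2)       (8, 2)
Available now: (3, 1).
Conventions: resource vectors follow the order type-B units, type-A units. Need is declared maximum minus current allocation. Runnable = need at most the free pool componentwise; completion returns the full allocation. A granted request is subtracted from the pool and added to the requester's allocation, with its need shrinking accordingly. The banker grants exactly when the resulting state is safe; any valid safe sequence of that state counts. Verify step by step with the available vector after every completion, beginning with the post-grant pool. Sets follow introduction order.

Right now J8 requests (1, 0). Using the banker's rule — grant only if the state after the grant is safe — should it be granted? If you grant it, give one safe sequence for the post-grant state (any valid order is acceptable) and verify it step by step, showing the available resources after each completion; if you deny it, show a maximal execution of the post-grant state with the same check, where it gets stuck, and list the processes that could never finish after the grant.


GRANT: granting preserves safety; a valid post-grant sequence is J9, J8, J2, J7.
Key observation: the grant leaves (2, 1) free — enough for J9, whose release restarts the cascade.
Verifying the post-grant state step by step:
  pool = (2, 1)
  run J9 (needs (2, 0), free (2, 1)); after release of (2, 0) the pool is (4, 1)
  run J8 (needs (3, 1), free (4, 1)); after release of (3, 0) the pool is (7, 1)
  run J2 (needs (7, 0), free (7, 1)); after release of (1, 2) the pool is (8, 3)
  run J7 (needs (3, 2), free (8, 3)); after release of (2, 0) the pool is (10, 3)


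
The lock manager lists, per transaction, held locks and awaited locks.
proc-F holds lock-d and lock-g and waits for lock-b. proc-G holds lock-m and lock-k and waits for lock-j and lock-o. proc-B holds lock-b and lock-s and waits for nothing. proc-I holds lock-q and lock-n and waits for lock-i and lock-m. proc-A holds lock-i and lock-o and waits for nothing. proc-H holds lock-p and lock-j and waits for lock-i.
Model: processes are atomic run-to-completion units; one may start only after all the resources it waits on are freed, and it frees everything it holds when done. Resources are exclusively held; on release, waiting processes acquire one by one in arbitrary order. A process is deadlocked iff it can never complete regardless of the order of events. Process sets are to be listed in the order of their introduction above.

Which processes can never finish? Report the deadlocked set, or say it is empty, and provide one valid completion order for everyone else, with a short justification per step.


Nothing here is deadlocked.
Key observation: there is no circular wait here — follow any chain and it reaches a process that is free to run now.
A valid finishing order for the others: proc-B, proc-A, proc-H, proc-F, proc-G, proc-I.
Walking it through:
  run proc-B (it waits on nothing); releases lock-b and lock-s
  run proc-A (it waits on nothing); releases lock-i and lock-o
  proc-H waits on lock-i — all released -> runs and releases lock-p and lock-j
  proc-F waits on lock-b — all released -> runs and releases lock-d and lock-g
  proc-G waits on lock-j and lock-o — all released -> runs and releases lock-m and lock-k
  proc-I waits on lock-i and lock-m — all released -> runs and releases lock-q and lock-n


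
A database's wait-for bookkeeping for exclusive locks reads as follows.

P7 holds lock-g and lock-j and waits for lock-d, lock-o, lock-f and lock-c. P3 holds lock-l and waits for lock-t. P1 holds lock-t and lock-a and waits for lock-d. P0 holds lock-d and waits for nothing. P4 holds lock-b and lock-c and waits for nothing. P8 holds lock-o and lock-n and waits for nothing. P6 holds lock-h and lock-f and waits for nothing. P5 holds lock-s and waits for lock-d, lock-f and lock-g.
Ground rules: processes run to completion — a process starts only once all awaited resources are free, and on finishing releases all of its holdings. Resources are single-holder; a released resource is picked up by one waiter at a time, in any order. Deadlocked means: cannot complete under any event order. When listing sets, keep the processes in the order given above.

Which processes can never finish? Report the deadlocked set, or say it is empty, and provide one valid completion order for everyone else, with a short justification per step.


The deadlocked set is empty.
Key observation: there is no circular wait here — follow any chain and it reaches a process that is free to run now.
One completion order for the rest: P6, P4, P0, P8, P7, P1, P3, P5.
Walking it through:
  P6 waits on nothing -> runs at once and releases lock-h and lock-f
  P4 waits on nothing -> runs at once and releases lock-b and lock-c
  P0 waits on nothing -> runs at once and releases lock-d
  P8 waits on nothing -> runs at once and releases lock-o and lock-n
  P7 waits on lock-d, lock-o, lock-f and lock-c — all released -> runs and releases lock-g and lock-j
  P1 waits on lock-d — all released -> runs and releases lock-t and lock-a
  P3 waits on lock-t — all released -> runs and releases lock-l
  P5 waits on lock-d, lock-f and lock-g — all released -> runs and releases lock-s


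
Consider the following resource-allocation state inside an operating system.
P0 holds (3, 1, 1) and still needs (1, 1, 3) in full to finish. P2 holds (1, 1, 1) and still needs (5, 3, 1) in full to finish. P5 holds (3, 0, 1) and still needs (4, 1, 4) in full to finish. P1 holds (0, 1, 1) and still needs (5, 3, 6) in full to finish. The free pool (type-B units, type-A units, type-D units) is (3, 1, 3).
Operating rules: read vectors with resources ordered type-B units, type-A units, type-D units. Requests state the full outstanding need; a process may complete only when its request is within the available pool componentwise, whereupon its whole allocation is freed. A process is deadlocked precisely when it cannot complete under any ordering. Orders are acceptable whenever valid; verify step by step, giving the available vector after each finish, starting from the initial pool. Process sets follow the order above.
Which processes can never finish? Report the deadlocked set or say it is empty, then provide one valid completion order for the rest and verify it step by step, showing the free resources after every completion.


Deadlocked: P2 and P1.
Key observation: type-A units is the bottleneck — with P0, P5 done the pool holds (9, 2, 5), short of every remaining need.
The rest can finish in the order P0, P5. Verifying each step:
  pool = (3, 1, 3)
  P0 needs (1, 1, 3) <= (3, 1, 3) -> finishes; pool += (3, 1, 1) = (6, 2, 4)
  P5 needs (4, 1, 4) <= (6, 2, 4) -> finishes; pool += (3, 0, 1) = (9, 2, 5)
The stuck group stays short no matter what:
  blocked: P2 wants (5, 3, 1), pool (9, 2, 5) — not enough type-A units
  blocked: P1 wants (5, 3, 6), pool (9, 2, 5) — not enough type-A units and type-D units


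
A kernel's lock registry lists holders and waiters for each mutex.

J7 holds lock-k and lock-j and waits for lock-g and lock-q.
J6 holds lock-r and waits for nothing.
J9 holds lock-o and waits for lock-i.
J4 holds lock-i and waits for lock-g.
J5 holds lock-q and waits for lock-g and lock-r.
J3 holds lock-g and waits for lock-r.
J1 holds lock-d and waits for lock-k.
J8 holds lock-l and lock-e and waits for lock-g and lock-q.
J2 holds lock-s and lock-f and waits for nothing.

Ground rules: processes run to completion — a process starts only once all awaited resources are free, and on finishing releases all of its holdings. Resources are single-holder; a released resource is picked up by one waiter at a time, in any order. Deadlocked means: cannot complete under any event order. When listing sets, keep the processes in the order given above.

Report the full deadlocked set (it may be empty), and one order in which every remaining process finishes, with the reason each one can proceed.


No process is deadlocked.
Key observation: although several processes wait, no cycle exists — each chain bottoms out at a free runner.
A valid finishing order for the others: J2, J6, J3, J5, J8, J4, J9, J7, J1.
Verifying each step:
  J2: no waits; runs immediately, freeing lock-s and lock-f
  J6: no waits; runs immediately, freeing lock-r
  run J3 (all its waits — lock-r — are resolved); releases lock-g
  run J5 (all its waits — lock-g and lock-r — are resolved); releases lock-q
  run J8 (all its waits — lock-g and lock-q — are resolved); releases lock-l and lock-e
  run J4 (all its waits — lock-g — are resolved); releases lock-i
  run J9 (all its waits — lock-i — are resolved); releases lock-o
  run J7 (all its waits — lock-g and lock-q — are resolved); releases lock-k and lock-j
  run J1 (all its waits — lock-k — are resolved); releases lock-d


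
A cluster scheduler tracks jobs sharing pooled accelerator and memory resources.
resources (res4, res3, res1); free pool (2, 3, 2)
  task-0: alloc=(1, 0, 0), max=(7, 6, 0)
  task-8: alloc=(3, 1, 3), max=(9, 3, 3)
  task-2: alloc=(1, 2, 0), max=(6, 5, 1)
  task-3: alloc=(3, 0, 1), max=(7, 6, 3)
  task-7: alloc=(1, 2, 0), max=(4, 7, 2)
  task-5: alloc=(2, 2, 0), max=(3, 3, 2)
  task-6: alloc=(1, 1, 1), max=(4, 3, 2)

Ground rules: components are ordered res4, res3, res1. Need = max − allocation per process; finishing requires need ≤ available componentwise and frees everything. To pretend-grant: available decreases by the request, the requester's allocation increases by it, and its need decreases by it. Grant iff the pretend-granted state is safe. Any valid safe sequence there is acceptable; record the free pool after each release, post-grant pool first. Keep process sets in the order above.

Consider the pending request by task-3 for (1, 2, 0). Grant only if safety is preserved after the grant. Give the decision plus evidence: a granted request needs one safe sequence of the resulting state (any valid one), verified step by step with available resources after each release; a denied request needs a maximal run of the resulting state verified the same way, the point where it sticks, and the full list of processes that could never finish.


GRANT — the state after the grant stays safe, e.g. via task-5, task-6, task-3, task-2, task-7, task-0, task-8.
Key observation: post-grant, (1, 1, 2) remains, and an order beginning with task-5 completes everyone.
Step-by-step check of the post-grant state:
  pool = (1, 1, 2)
  task-5 needs (1, 1, 2) <= (1, 1, 2) -> finishes; pool += (2, 2, 0) = (3, 3, 2)
  task-6 needs (3, 2, 1) <= (3, 3, 2) -> finishes; pool += (1, 1, 1) = (4, 4, 3)
  task-3 needs (3, 4, 2) <= (4, 4, 3) -> finishes; pool += (4, 2, 1) = (8, 6, 4)
  task-2 needs (5, 3, 1) <= (8, 6, 4) -> finishes; pool += (1, 2, 0) = (9, 8, 4)
  task-7 needs (3, 5, 2) <= (9, 8, 4) -> finishes; pool += (1, 2, 0) = (10, 10, 4)
  task-0 needs (6, 6, 0) <= (10, 10, 4) -> finishes; pool += (1, 0, 0) = (11, 10, 4)
  task-8 needs (6, 2, 0) <= (11, 10, 4) -> finishes; pool += (3, 1, 3) = (14, 11, 7)


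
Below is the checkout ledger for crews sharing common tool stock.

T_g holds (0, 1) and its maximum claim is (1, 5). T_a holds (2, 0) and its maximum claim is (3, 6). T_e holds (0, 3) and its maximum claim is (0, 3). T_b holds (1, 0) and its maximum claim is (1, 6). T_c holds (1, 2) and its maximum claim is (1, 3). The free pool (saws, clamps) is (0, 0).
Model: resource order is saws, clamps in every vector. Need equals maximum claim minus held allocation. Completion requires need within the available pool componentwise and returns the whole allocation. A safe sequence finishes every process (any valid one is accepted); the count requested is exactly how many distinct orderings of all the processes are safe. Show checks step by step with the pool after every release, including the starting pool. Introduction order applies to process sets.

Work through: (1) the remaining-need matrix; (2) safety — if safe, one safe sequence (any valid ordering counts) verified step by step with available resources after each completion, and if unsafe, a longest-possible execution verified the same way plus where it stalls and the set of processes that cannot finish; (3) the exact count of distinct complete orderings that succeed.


(1) Outstanding need per process (order saws, clamps):
  T_g: (1, 4)
  T_a: (1, 6)
  T_e: (0, 0)
  T_b: (0, 6)
  T_c: (0, 1)
(2) SAFE. One safe sequence: T_e, T_c, T_g, T_b, T_a.
Key observation: T_g is the earliest step where a requested resource binds exactly: need (1, 4), pool (1, 5) at its turn.
Verifying each step:
  pool = (0, 0)
  T_e: need (0, 0) fits (0, 0); releases (0, 3), pool now (0, 3)
  T_c: need (0, 1) fits (0, 3); releases (1, 2), pool now (1, 5)
  T_g: need (1, 4) fits (1, 5); releases (0, 1), pool now (1, 6)
  T_b: need (0, 6) fits (1, 6); releases (1, 0), pool now (2, 6)
  T_a: need (1, 6) fits (2, 6); releases (2, 0), pool now (4, 6)
(3) Exactly 2 of the possible complete orderings are safe sequences.


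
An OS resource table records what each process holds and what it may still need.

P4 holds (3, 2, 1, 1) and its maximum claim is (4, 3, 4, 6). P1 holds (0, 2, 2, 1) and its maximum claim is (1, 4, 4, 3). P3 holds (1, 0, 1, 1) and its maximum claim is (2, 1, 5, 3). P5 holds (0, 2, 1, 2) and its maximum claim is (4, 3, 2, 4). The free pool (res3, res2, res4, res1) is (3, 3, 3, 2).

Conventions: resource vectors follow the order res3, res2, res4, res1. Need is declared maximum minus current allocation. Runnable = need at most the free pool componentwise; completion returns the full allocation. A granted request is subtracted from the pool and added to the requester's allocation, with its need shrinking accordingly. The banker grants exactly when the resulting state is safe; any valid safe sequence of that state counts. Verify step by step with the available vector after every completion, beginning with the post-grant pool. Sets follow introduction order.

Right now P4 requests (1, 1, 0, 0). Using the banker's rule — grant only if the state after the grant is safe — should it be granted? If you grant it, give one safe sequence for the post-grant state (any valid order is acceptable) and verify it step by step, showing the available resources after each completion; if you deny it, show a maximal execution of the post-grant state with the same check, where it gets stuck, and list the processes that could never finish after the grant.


DENY. Granting would leave the state unsafe.
Key observation: after P1, P3 the pool peaks at (3, 4, 6, 4), and each blocked process is short somewhere: P4 on res1; P5 on res3.
Pretend the grant happened; the run P1, P3 goes as far as possible. Step-by-step check:
  pool = (2, 2, 3, 2)
  P1: need (1, 2, 2, 2) fits (2, 2, 3, 2); releases (0, 2, 2, 1), pool now (2, 4, 5, 3)
  P3: need (1, 1, 4, 2) fits (2, 4, 5, 3); releases (1, 0, 1, 1), pool now (3, 4, 6, 4)
  blocked: P4 wants (0, 0, 3, 5), pool (3, 4, 6, 4) — not enough res1
  blocked: P5 wants (4, 1, 1, 2), pool (3, 4, 6, 4) — not enough res3
Processes that could never finish after the grant: P4 and P5.


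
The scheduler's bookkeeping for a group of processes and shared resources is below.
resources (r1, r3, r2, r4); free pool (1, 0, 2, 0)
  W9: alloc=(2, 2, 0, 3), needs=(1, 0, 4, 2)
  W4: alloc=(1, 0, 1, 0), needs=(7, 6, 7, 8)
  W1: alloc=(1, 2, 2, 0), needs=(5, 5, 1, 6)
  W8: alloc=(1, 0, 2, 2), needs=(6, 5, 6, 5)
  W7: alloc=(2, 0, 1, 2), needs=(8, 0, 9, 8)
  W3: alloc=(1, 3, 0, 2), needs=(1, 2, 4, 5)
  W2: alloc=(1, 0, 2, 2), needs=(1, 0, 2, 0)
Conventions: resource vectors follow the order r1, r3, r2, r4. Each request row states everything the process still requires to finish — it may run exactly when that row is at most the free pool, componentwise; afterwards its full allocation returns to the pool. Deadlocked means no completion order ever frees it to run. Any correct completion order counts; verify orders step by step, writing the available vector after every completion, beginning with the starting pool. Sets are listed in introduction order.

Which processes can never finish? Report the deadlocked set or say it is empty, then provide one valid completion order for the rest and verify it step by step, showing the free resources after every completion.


The deadlocked set is empty.
Key observation: W2 can run right away; the returned allocation unlocks the remaining processes in turn.
The rest can finish in the order W2, W9, W3, W1, W8, W4, W7. Verifying each step:
  pool = (1, 0, 2, 0)
  W2: need (1, 0, 2, 0) fits (1, 0, 2, 0); releases (1, 0, 2, 2), pool now (2, 0, 4, 2)
  W9: need (1, 0, 4, 2) fits (2, 0, 4, 2); releases (2, 2, 0, 3), pool now (4, 2, 4, 5)
  W3: need (1, 2, 4, 5) fits (4, 2, 4, 5); releases (1, 3, 0, 2), pool now (5, 5, 4, 7)
  W1: need (5, 5, 1, 6) fits (5, 5, 4, 7); releases (1, 2, 2, 0), pool now (6, 7, 6, 7)
  W8: need (6, 5, 6, 5) fits (6, 7, 6, 7); releases (1, 0, 2, 2), pool now (7, 7, 8, 9)
  W4: need (7, 6, 7, 8) fits (7, 7, 8, 9); releases (1, 0, 1, 0), pool now (8, 7, 9, 9)
  W7: need (8, 0, 9, 8) fits (8, 7, 9, 9); releases (2, 0, 1, 2), pool now (10, 7, 10, 11)


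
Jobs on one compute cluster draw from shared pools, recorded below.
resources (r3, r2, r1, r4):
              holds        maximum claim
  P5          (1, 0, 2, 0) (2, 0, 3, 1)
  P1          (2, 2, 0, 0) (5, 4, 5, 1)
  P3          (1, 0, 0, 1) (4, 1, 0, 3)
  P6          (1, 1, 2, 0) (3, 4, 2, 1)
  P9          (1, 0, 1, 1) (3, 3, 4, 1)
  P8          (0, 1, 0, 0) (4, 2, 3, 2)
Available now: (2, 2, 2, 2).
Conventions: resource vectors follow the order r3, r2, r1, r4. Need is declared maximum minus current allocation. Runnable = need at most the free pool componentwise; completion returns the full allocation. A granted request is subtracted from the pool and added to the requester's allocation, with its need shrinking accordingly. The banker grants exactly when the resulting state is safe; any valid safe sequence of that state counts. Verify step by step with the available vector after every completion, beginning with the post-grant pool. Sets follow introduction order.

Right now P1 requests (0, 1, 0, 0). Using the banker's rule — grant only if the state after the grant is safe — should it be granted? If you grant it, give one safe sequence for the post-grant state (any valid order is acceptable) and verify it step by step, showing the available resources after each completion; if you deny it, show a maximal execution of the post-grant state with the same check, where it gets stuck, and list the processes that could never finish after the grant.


DENY: after the grant no complete ordering would exist.
Key observation: after P5, P3, P8 the pool peaks at (4, 2, 4, 3), and each blocked process is short somewhere: P1 on r1; P6 on r2; P9 on r2.
After a pretend grant, a maximal execution: P5, P3, P8 — then nothing else fits. Verifying each step:
  pool = (2, 1, 2, 2)
  P5: need (1, 0, 1, 1) fits (2, 1, 2, 2); releases (1, 0, 2, 0), pool now (3, 1, 4, 2)
  P3: need (3, 1, 0, 2) fits (3, 1, 4, 2); releases (1, 0, 0, 1), pool now (4, 1, 4, 3)
  P8: need (4, 1, 3, 2) fits (4, 1, 4, 3); releases (0, 1, 0, 0), pool now (4, 2, 4, 3)
  blocked: P1 wants (3, 1, 5, 1), pool (4, 2, 4, 3) — not enough r1
  blocked: P6 wants (2, 3, 0, 1), pool (4, 2, 4, 3) — not enough r2
  blocked: P9 wants (2, 3, 3, 0), pool (4, 2, 4, 3) — not enough r2
Post-grant, the permanently blocked set is P1, P6 and P9.


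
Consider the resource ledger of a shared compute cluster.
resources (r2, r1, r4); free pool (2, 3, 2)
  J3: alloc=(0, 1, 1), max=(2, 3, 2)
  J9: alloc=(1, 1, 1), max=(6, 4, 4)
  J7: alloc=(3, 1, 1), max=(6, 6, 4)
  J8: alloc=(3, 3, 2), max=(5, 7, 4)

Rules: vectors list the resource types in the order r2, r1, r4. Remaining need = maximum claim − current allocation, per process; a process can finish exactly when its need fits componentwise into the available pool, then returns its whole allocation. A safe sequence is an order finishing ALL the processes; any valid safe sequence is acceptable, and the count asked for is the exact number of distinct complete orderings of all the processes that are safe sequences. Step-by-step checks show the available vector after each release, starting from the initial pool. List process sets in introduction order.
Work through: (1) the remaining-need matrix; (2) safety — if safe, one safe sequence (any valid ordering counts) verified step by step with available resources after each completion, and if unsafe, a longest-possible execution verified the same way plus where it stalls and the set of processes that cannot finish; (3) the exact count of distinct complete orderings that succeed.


(1) Outstanding need per process (order r2, r1, r4):
  J3: (2, 2, 1)
  J9: (5, 3, 3)
  J7: (3, 5, 3)
  J8: (2, 4, 2)
(2) SAFE. One safe sequence: J3, J8, J7, J9.
Key observation: the order's first zero-slack moment is J3 ((2, 2, 1) needed, (2, 3, 2) free — a requested resource with nothing to spare).
Check, step by step:
  pool = (2, 3, 2)
  run J3 (needs (2, 2, 1), free (2, 3, 2)); after release of (0, 1, 1) the pool is (2, 4, 3)
  run J8 (needs (2, 4, 2), free (2, 4, 3)); after release of (3, 3, 2) the pool is (5, 7, 5)
  run J7 (needs (3, 5, 3), free (5, 7, 5)); after release of (3, 1, 1) the pool is (8, 8, 6)
  run J9 (needs (5, 3, 3), free (8, 8, 6)); after release of (1, 1, 1) the pool is (9, 9, 7)
(3) Precisely 2 of the possible complete orderings are safe sequences.


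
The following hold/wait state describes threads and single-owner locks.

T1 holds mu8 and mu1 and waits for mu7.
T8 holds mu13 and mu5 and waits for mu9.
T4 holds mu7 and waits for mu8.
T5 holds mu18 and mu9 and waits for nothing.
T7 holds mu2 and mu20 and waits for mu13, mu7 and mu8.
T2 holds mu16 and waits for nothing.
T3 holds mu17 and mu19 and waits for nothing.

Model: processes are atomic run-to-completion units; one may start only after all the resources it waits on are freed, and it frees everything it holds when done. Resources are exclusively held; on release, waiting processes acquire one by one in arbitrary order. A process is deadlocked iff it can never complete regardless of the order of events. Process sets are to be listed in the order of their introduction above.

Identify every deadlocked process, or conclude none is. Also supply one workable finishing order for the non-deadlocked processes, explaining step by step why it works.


Deadlocked: T1, T4 and T7.
Key observation: the waits loop around T1 -> T4 -> T1 with no way out; T7 waits into the deadlock from upstream.
One completion order for the rest: T2, T5, T8, T3.
Check, step by step:
  run T2 (it waits on nothing); releases mu16
  run T5 (it waits on nothing); releases mu18 and mu9
  T8 waits on mu9 — all released -> runs and releases mu13 and mu5
  run T3 (it waits on nothing); releases mu17 and mu19


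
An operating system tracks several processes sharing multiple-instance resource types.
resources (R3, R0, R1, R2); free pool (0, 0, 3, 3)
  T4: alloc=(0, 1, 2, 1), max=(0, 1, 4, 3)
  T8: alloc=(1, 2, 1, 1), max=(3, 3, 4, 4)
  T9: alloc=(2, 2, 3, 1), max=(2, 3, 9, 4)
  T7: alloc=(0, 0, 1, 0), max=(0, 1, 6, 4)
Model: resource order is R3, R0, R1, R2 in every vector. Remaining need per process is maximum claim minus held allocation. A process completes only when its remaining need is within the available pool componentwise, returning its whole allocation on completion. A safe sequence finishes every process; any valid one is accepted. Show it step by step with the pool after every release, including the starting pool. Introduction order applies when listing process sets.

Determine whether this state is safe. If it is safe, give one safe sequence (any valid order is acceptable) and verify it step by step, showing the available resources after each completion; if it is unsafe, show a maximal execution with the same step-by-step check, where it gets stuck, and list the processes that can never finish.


SAFE. One safe sequence: T4, T7, T9, T8.
Key observation: the first exact fit in this order is T7 — it needs (0, 1, 5, 4) with (0, 1, 5, 4) free, meeting a requested resource to the last unit.
Verifying each step:
  pool = (0, 0, 3, 3)
  run T4 (needs (0, 0, 2, 2), free (0, 0, 3, 3)); after release of (0, 1, 2, 1) the pool is (0, 1, 5, 4)
  run T7 (needs (0, 1, 5, 4), free (0, 1, 5, 4)); after release of (0, 0, 1, 0) the pool is (0, 1, 6, 4)
  run T9 (needs (0, 1, 6, 3), free (0, 1, 6, 4)); after release of (2, 2, 3, 1) the pool is (2, 3, 9, 5)
  run T8 (needs (2, 1, 3, 3), free (2, 3, 9, 5)); after release of (1, 2, 1, 1) the pool is (3, 5, 10, 6)


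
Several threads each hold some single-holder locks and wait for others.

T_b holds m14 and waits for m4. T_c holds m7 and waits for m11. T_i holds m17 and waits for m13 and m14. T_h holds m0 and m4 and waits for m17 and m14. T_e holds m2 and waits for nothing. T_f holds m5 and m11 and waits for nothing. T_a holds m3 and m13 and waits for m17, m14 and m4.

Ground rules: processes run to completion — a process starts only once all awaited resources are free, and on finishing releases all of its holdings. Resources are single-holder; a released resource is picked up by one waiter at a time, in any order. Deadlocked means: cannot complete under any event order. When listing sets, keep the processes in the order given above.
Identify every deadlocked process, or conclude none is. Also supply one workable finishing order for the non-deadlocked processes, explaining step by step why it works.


The deadlocked set is T_b, T_i, T_h and T_a.
Key observation: the cycle T_b -> T_h -> T_b can never break — each member waits on the next; T_i and T_a are caught in further circular waits.
A valid finishing order for the others: T_e, T_f, T_c.
Check, step by step:
  run T_e (it waits on nothing); releases m2
  run T_f (it waits on nothing); releases m5 and m11
  T_c: everything it awaited (m11) is free; runs, freeing m7
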